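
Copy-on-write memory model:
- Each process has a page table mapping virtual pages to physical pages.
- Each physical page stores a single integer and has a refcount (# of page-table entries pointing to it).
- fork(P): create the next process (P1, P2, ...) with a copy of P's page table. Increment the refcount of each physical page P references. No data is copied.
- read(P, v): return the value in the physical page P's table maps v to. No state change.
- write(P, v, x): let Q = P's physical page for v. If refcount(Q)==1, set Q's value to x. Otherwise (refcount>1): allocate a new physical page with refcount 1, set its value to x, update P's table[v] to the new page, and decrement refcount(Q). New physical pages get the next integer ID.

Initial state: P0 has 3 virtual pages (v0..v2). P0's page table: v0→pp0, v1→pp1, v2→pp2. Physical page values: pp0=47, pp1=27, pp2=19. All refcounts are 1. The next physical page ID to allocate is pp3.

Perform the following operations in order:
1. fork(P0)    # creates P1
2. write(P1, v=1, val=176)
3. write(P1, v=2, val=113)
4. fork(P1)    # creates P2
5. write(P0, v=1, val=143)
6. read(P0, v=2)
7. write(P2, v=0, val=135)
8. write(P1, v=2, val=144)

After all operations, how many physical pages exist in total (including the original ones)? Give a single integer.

Answer: 7

Derivation:
Op 1: fork(P0) -> P1. 3 ppages; refcounts: pp0:2 pp1:2 pp2:2
Op 2: write(P1, v1, 176). refcount(pp1)=2>1 -> COPY to pp3. 4 ppages; refcounts: pp0:2 pp1:1 pp2:2 pp3:1
Op 3: write(P1, v2, 113). refcount(pp2)=2>1 -> COPY to pp4. 5 ppages; refcounts: pp0:2 pp1:1 pp2:1 pp3:1 pp4:1
Op 4: fork(P1) -> P2. 5 ppages; refcounts: pp0:3 pp1:1 pp2:1 pp3:2 pp4:2
Op 5: write(P0, v1, 143). refcount(pp1)=1 -> write in place. 5 ppages; refcounts: pp0:3 pp1:1 pp2:1 pp3:2 pp4:2
Op 6: read(P0, v2) -> 19. No state change.
Op 7: write(P2, v0, 135). refcount(pp0)=3>1 -> COPY to pp5. 6 ppages; refcounts: pp0:2 pp1:1 pp2:1 pp3:2 pp4:2 pp5:1
Op 8: write(P1, v2, 144). refcount(pp4)=2>1 -> COPY to pp6. 7 ppages; refcounts: pp0:2 pp1:1 pp2:1 pp3:2 pp4:1 pp5:1 pp6:1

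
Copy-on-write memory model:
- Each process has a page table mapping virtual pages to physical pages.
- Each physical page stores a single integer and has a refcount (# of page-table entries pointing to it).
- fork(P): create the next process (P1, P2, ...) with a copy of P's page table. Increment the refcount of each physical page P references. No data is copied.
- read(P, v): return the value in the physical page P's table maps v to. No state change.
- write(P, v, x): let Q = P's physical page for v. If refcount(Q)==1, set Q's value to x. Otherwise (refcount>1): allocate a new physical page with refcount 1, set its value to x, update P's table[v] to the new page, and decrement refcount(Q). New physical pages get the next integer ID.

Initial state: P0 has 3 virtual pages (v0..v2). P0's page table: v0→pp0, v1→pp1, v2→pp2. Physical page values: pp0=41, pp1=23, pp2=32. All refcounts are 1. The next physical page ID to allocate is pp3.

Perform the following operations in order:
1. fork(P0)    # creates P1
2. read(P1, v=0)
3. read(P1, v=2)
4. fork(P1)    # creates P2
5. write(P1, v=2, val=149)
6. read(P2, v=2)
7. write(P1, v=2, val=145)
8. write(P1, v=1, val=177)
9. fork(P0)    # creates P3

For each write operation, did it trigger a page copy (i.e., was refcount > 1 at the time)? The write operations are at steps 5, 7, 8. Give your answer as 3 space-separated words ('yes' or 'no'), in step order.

Op 1: fork(P0) -> P1. 3 ppages; refcounts: pp0:2 pp1:2 pp2:2
Op 2: read(P1, v0) -> 41. No state change.
Op 3: read(P1, v2) -> 32. No state change.
Op 4: fork(P1) -> P2. 3 ppages; refcounts: pp0:3 pp1:3 pp2:3
Op 5: write(P1, v2, 149). refcount(pp2)=3>1 -> COPY to pp3. 4 ppages; refcounts: pp0:3 pp1:3 pp2:2 pp3:1
Op 6: read(P2, v2) -> 32. No state change.
Op 7: write(P1, v2, 145). refcount(pp3)=1 -> write in place. 4 ppages; refcounts: pp0:3 pp1:3 pp2:2 pp3:1
Op 8: write(P1, v1, 177). refcount(pp1)=3>1 -> COPY to pp4. 5 ppages; refcounts: pp0:3 pp1:2 pp2:2 pp3:1 pp4:1
Op 9: fork(P0) -> P3. 5 ppages; refcounts: pp0:4 pp1:3 pp2:3 pp3:1 pp4:1

yes no yes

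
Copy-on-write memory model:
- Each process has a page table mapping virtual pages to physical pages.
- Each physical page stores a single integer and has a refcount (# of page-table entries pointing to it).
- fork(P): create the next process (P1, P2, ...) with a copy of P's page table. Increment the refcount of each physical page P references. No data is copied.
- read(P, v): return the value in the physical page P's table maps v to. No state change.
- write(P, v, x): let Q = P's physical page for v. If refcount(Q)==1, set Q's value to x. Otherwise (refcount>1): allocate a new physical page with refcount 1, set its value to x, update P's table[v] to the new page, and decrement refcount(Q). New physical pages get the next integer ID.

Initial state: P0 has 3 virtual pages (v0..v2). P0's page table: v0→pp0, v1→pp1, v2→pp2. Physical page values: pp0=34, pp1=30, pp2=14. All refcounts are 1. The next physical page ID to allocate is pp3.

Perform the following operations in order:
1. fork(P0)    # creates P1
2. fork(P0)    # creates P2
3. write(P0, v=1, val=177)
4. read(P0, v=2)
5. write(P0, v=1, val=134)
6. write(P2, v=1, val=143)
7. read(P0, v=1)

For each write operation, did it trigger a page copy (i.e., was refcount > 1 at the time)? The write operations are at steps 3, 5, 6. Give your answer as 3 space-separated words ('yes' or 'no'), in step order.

Op 1: fork(P0) -> P1. 3 ppages; refcounts: pp0:2 pp1:2 pp2:2
Op 2: fork(P0) -> P2. 3 ppages; refcounts: pp0:3 pp1:3 pp2:3
Op 3: write(P0, v1, 177). refcount(pp1)=3>1 -> COPY to pp3. 4 ppages; refcounts: pp0:3 pp1:2 pp2:3 pp3:1
Op 4: read(P0, v2) -> 14. No state change.
Op 5: write(P0, v1, 134). refcount(pp3)=1 -> write in place. 4 ppages; refcounts: pp0:3 pp1:2 pp2:3 pp3:1
Op 6: write(P2, v1, 143). refcount(pp1)=2>1 -> COPY to pp4. 5 ppages; refcounts: pp0:3 pp1:1 pp2:3 pp3:1 pp4:1
Op 7: read(P0, v1) -> 134. No state change.

yes no yes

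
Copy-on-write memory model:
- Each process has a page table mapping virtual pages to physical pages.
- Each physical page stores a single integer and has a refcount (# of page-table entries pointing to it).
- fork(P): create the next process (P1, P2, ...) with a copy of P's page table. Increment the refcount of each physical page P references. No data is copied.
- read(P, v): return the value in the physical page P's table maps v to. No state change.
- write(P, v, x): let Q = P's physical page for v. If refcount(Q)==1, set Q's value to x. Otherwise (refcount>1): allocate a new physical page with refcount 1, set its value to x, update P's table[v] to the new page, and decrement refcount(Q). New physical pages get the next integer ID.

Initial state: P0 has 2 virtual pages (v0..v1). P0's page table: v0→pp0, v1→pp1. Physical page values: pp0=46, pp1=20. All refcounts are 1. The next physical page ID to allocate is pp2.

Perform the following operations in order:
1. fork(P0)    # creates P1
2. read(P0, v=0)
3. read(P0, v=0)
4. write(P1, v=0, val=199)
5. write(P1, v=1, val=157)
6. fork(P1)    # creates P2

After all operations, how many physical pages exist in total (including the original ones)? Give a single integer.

Op 1: fork(P0) -> P1. 2 ppages; refcounts: pp0:2 pp1:2
Op 2: read(P0, v0) -> 46. No state change.
Op 3: read(P0, v0) -> 46. No state change.
Op 4: write(P1, v0, 199). refcount(pp0)=2>1 -> COPY to pp2. 3 ppages; refcounts: pp0:1 pp1:2 pp2:1
Op 5: write(P1, v1, 157). refcount(pp1)=2>1 -> COPY to pp3. 4 ppages; refcounts: pp0:1 pp1:1 pp2:1 pp3:1
Op 6: fork(P1) -> P2. 4 ppages; refcounts: pp0:1 pp1:1 pp2:2 pp3:2

Answer: 4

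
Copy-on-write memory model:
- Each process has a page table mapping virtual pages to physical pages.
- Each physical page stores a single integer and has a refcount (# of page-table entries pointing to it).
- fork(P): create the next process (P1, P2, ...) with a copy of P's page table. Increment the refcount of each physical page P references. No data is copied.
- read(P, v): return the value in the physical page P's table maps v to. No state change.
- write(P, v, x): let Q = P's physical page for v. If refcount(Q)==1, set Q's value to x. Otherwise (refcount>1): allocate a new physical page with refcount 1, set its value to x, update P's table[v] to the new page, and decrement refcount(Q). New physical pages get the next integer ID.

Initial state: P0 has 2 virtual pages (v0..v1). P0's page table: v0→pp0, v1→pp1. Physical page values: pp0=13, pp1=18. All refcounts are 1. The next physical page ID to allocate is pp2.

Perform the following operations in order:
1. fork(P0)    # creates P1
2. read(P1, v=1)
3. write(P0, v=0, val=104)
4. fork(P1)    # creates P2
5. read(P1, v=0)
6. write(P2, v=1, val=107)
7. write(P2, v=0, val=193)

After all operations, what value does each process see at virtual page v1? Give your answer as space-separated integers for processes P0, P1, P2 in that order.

Op 1: fork(P0) -> P1. 2 ppages; refcounts: pp0:2 pp1:2
Op 2: read(P1, v1) -> 18. No state change.
Op 3: write(P0, v0, 104). refcount(pp0)=2>1 -> COPY to pp2. 3 ppages; refcounts: pp0:1 pp1:2 pp2:1
Op 4: fork(P1) -> P2. 3 ppages; refcounts: pp0:2 pp1:3 pp2:1
Op 5: read(P1, v0) -> 13. No state change.
Op 6: write(P2, v1, 107). refcount(pp1)=3>1 -> COPY to pp3. 4 ppages; refcounts: pp0:2 pp1:2 pp2:1 pp3:1
Op 7: write(P2, v0, 193). refcount(pp0)=2>1 -> COPY to pp4. 5 ppages; refcounts: pp0:1 pp1:2 pp2:1 pp3:1 pp4:1
P0: v1 -> pp1 = 18
P1: v1 -> pp1 = 18
P2: v1 -> pp3 = 107

Answer: 18 18 107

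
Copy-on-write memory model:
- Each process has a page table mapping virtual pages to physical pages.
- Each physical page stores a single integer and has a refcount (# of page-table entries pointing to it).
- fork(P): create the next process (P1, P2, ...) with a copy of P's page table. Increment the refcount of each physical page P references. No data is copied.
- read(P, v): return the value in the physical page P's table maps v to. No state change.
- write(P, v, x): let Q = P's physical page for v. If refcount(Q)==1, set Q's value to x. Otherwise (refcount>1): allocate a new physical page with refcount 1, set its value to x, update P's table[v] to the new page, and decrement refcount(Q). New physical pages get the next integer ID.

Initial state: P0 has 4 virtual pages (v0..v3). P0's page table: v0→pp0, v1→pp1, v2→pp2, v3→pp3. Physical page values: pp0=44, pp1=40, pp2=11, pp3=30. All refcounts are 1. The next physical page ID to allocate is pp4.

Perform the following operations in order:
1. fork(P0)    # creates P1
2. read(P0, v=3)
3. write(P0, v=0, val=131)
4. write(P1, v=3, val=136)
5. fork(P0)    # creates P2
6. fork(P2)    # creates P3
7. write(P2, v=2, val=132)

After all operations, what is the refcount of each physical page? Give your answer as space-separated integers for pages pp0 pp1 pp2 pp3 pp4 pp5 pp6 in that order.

Answer: 1 4 3 3 3 1 1

Derivation:
Op 1: fork(P0) -> P1. 4 ppages; refcounts: pp0:2 pp1:2 pp2:2 pp3:2
Op 2: read(P0, v3) -> 30. No state change.
Op 3: write(P0, v0, 131). refcount(pp0)=2>1 -> COPY to pp4. 5 ppages; refcounts: pp0:1 pp1:2 pp2:2 pp3:2 pp4:1
Op 4: write(P1, v3, 136). refcount(pp3)=2>1 -> COPY to pp5. 6 ppages; refcounts: pp0:1 pp1:2 pp2:2 pp3:1 pp4:1 pp5:1
Op 5: fork(P0) -> P2. 6 ppages; refcounts: pp0:1 pp1:3 pp2:3 pp3:2 pp4:2 pp5:1
Op 6: fork(P2) -> P3. 6 ppages; refcounts: pp0:1 pp1:4 pp2:4 pp3:3 pp4:3 pp5:1
Op 7: write(P2, v2, 132). refcount(pp2)=4>1 -> COPY to pp6. 7 ppages; refcounts: pp0:1 pp1:4 pp2:3 pp3:3 pp4:3 pp5:1 pp6:1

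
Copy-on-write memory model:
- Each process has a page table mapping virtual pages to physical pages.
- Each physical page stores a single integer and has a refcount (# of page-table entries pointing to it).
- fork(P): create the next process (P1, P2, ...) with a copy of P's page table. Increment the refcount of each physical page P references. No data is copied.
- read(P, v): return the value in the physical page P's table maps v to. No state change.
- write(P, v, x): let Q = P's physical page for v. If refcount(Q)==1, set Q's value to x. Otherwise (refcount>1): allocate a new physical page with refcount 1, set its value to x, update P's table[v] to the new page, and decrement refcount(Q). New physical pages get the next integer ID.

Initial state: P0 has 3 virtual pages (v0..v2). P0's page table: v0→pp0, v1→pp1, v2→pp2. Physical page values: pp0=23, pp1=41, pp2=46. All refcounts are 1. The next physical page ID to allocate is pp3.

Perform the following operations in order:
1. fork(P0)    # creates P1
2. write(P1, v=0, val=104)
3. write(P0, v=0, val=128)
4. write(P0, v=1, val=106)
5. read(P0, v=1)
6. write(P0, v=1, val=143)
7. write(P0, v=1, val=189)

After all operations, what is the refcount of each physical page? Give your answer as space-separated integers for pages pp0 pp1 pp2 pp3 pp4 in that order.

Answer: 1 1 2 1 1

Derivation:
Op 1: fork(P0) -> P1. 3 ppages; refcounts: pp0:2 pp1:2 pp2:2
Op 2: write(P1, v0, 104). refcount(pp0)=2>1 -> COPY to pp3. 4 ppages; refcounts: pp0:1 pp1:2 pp2:2 pp3:1
Op 3: write(P0, v0, 128). refcount(pp0)=1 -> write in place. 4 ppages; refcounts: pp0:1 pp1:2 pp2:2 pp3:1
Op 4: write(P0, v1, 106). refcount(pp1)=2>1 -> COPY to pp4. 5 ppages; refcounts: pp0:1 pp1:1 pp2:2 pp3:1 pp4:1
Op 5: read(P0, v1) -> 106. No state change.
Op 6: write(P0, v1, 143). refcount(pp4)=1 -> write in place. 5 ppages; refcounts: pp0:1 pp1:1 pp2:2 pp3:1 pp4:1
Op 7: write(P0, v1, 189). refcount(pp4)=1 -> write in place. 5 ppages; refcounts: pp0:1 pp1:1 pp2:2 pp3:1 pp4:1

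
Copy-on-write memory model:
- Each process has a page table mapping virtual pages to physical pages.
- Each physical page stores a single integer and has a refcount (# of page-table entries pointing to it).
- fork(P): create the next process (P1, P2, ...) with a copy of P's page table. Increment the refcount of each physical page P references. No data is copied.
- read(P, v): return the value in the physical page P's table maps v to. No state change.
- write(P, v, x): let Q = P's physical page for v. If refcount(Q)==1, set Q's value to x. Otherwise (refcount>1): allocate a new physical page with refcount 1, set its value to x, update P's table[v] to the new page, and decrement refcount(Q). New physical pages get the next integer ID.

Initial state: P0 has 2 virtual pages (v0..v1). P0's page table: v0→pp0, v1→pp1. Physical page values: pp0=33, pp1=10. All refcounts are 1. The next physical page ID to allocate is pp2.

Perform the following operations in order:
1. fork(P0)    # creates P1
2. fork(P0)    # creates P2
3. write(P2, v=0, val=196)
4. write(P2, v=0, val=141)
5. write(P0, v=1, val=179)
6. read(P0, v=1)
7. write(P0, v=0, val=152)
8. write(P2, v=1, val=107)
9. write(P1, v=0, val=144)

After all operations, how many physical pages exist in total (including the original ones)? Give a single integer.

Answer: 6

Derivation:
Op 1: fork(P0) -> P1. 2 ppages; refcounts: pp0:2 pp1:2
Op 2: fork(P0) -> P2. 2 ppages; refcounts: pp0:3 pp1:3
Op 3: write(P2, v0, 196). refcount(pp0)=3>1 -> COPY to pp2. 3 ppages; refcounts: pp0:2 pp1:3 pp2:1
Op 4: write(P2, v0, 141). refcount(pp2)=1 -> write in place. 3 ppages; refcounts: pp0:2 pp1:3 pp2:1
Op 5: write(P0, v1, 179). refcount(pp1)=3>1 -> COPY to pp3. 4 ppages; refcounts: pp0:2 pp1:2 pp2:1 pp3:1
Op 6: read(P0, v1) -> 179. No state change.
Op 7: write(P0, v0, 152). refcount(pp0)=2>1 -> COPY to pp4. 5 ppages; refcounts: pp0:1 pp1:2 pp2:1 pp3:1 pp4:1
Op 8: write(P2, v1, 107). refcount(pp1)=2>1 -> COPY to pp5. 6 ppages; refcounts: pp0:1 pp1:1 pp2:1 pp3:1 pp4:1 pp5:1
Op 9: write(P1, v0, 144). refcount(pp0)=1 -> write in place. 6 ppages; refcounts: pp0:1 pp1:1 pp2:1 pp3:1 pp4:1 pp5:1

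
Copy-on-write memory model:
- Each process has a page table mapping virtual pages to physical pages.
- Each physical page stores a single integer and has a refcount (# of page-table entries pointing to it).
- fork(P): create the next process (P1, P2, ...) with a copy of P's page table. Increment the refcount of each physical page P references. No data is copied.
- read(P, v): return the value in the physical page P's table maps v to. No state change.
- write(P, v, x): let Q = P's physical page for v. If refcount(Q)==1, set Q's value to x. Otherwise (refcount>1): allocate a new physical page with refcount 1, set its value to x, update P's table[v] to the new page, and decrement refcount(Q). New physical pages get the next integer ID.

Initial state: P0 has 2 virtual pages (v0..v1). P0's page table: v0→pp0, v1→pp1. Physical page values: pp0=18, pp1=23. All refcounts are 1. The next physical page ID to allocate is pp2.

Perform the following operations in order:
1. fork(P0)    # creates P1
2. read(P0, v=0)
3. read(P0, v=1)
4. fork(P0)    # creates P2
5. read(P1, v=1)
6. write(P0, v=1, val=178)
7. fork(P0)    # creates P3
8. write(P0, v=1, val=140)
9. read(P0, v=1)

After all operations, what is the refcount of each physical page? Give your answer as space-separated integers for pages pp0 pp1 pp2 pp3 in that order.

Answer: 4 2 1 1

Derivation:
Op 1: fork(P0) -> P1. 2 ppages; refcounts: pp0:2 pp1:2
Op 2: read(P0, v0) -> 18. No state change.
Op 3: read(P0, v1) -> 23. No state change.
Op 4: fork(P0) -> P2. 2 ppages; refcounts: pp0:3 pp1:3
Op 5: read(P1, v1) -> 23. No state change.
Op 6: write(P0, v1, 178). refcount(pp1)=3>1 -> COPY to pp2. 3 ppages; refcounts: pp0:3 pp1:2 pp2:1
Op 7: fork(P0) -> P3. 3 ppages; refcounts: pp0:4 pp1:2 pp2:2
Op 8: write(P0, v1, 140). refcount(pp2)=2>1 -> COPY to pp3. 4 ppages; refcounts: pp0:4 pp1:2 pp2:1 pp3:1
Op 9: read(P0, v1) -> 140. No state change.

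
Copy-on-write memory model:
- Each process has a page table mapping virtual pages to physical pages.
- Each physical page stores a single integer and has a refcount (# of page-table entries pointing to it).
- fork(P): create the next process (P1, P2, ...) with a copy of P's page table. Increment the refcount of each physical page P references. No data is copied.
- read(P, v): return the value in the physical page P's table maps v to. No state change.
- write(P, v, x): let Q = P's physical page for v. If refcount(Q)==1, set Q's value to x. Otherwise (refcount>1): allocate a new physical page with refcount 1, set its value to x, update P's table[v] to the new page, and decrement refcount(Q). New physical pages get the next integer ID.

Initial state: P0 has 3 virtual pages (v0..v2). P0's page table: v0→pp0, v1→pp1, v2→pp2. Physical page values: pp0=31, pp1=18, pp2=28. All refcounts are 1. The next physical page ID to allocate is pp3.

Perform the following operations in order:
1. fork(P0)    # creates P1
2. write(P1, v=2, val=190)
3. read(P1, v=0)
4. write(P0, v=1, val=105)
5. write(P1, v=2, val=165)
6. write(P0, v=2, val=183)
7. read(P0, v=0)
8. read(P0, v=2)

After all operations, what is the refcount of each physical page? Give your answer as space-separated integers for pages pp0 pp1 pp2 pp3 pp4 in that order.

Answer: 2 1 1 1 1

Derivation:
Op 1: fork(P0) -> P1. 3 ppages; refcounts: pp0:2 pp1:2 pp2:2
Op 2: write(P1, v2, 190). refcount(pp2)=2>1 -> COPY to pp3. 4 ppages; refcounts: pp0:2 pp1:2 pp2:1 pp3:1
Op 3: read(P1, v0) -> 31. No state change.
Op 4: write(P0, v1, 105). refcount(pp1)=2>1 -> COPY to pp4. 5 ppages; refcounts: pp0:2 pp1:1 pp2:1 pp3:1 pp4:1
Op 5: write(P1, v2, 165). refcount(pp3)=1 -> write in place. 5 ppages; refcounts: pp0:2 pp1:1 pp2:1 pp3:1 pp4:1
Op 6: write(P0, v2, 183). refcount(pp2)=1 -> write in place. 5 ppages; refcounts: pp0:2 pp1:1 pp2:1 pp3:1 pp4:1
Op 7: read(P0, v0) -> 31. No state change.
Op 8: read(P0, v2) -> 183. No state change.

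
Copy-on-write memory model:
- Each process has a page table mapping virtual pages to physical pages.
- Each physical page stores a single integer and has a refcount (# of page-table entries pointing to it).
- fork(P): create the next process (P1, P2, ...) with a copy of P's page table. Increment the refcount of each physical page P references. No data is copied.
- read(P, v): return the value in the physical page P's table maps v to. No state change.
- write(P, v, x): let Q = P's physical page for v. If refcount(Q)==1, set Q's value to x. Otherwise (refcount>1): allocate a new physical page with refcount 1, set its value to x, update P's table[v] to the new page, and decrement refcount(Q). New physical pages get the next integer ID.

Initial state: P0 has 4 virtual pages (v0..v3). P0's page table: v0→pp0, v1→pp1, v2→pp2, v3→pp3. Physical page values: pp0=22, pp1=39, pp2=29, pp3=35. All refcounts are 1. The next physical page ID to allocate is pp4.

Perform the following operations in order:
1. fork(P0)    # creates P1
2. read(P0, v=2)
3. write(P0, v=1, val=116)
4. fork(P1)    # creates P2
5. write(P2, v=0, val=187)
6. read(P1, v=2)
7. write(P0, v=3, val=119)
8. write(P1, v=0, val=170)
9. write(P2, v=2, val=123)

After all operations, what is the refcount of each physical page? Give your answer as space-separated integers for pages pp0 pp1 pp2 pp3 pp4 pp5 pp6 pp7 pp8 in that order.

Op 1: fork(P0) -> P1. 4 ppages; refcounts: pp0:2 pp1:2 pp2:2 pp3:2
Op 2: read(P0, v2) -> 29. No state change.
Op 3: write(P0, v1, 116). refcount(pp1)=2>1 -> COPY to pp4. 5 ppages; refcounts: pp0:2 pp1:1 pp2:2 pp3:2 pp4:1
Op 4: fork(P1) -> P2. 5 ppages; refcounts: pp0:3 pp1:2 pp2:3 pp3:3 pp4:1
Op 5: write(P2, v0, 187). refcount(pp0)=3>1 -> COPY to pp5. 6 ppages; refcounts: pp0:2 pp1:2 pp2:3 pp3:3 pp4:1 pp5:1
Op 6: read(P1, v2) -> 29. No state change.
Op 7: write(P0, v3, 119). refcount(pp3)=3>1 -> COPY to pp6. 7 ppages; refcounts: pp0:2 pp1:2 pp2:3 pp3:2 pp4:1 pp5:1 pp6:1
Op 8: write(P1, v0, 170). refcount(pp0)=2>1 -> COPY to pp7. 8 ppages; refcounts: pp0:1 pp1:2 pp2:3 pp3:2 pp4:1 pp5:1 pp6:1 pp7:1
Op 9: write(P2, v2, 123). refcount(pp2)=3>1 -> COPY to pp8. 9 ppages; refcounts: pp0:1 pp1:2 pp2:2 pp3:2 pp4:1 pp5:1 pp6:1 pp7:1 pp8:1

Answer: 1 2 2 2 1 1 1 1 1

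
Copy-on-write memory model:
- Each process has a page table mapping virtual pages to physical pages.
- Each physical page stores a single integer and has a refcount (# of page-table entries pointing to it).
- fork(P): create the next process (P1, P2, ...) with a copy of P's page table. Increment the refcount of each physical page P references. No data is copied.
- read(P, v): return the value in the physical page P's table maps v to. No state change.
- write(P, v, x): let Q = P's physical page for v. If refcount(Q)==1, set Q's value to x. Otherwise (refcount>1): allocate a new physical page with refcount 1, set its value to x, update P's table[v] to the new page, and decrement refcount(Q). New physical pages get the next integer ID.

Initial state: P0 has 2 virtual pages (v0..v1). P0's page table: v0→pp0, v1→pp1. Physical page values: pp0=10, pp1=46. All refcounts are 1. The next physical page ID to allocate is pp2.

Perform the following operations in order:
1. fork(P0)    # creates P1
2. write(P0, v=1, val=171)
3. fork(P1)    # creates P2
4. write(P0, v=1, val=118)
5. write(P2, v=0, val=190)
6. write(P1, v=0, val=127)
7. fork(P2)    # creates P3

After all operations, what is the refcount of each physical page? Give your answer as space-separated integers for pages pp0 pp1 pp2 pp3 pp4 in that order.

Op 1: fork(P0) -> P1. 2 ppages; refcounts: pp0:2 pp1:2
Op 2: write(P0, v1, 171). refcount(pp1)=2>1 -> COPY to pp2. 3 ppages; refcounts: pp0:2 pp1:1 pp2:1
Op 3: fork(P1) -> P2. 3 ppages; refcounts: pp0:3 pp1:2 pp2:1
Op 4: write(P0, v1, 118). refcount(pp2)=1 -> write in place. 3 ppages; refcounts: pp0:3 pp1:2 pp2:1
Op 5: write(P2, v0, 190). refcount(pp0)=3>1 -> COPY to pp3. 4 ppages; refcounts: pp0:2 pp1:2 pp2:1 pp3:1
Op 6: write(P1, v0, 127). refcount(pp0)=2>1 -> COPY to pp4. 5 ppages; refcounts: pp0:1 pp1:2 pp2:1 pp3:1 pp4:1
Op 7: fork(P2) -> P3. 5 ppages; refcounts: pp0:1 pp1:3 pp2:1 pp3:2 pp4:1

Answer: 1 3 1 2 1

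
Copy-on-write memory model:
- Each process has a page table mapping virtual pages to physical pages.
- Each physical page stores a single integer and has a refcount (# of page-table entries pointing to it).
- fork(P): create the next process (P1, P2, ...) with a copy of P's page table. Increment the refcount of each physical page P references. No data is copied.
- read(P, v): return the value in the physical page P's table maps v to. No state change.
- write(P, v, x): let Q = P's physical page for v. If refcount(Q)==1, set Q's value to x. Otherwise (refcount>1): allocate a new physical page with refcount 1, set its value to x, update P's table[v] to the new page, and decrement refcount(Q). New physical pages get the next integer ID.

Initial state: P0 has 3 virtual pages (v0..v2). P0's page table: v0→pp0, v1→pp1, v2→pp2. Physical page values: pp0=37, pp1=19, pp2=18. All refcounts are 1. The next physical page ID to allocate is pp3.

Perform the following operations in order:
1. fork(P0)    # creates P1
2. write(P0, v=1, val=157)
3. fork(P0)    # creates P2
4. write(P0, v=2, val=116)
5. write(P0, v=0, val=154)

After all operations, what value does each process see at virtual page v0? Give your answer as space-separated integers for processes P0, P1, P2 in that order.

Op 1: fork(P0) -> P1. 3 ppages; refcounts: pp0:2 pp1:2 pp2:2
Op 2: write(P0, v1, 157). refcount(pp1)=2>1 -> COPY to pp3. 4 ppages; refcounts: pp0:2 pp1:1 pp2:2 pp3:1
Op 3: fork(P0) -> P2. 4 ppages; refcounts: pp0:3 pp1:1 pp2:3 pp3:2
Op 4: write(P0, v2, 116). refcount(pp2)=3>1 -> COPY to pp4. 5 ppages; refcounts: pp0:3 pp1:1 pp2:2 pp3:2 pp4:1
Op 5: write(P0, v0, 154). refcount(pp0)=3>1 -> COPY to pp5. 6 ppages; refcounts: pp0:2 pp1:1 pp2:2 pp3:2 pp4:1 pp5:1
P0: v0 -> pp5 = 154
P1: v0 -> pp0 = 37
P2: v0 -> pp0 = 37

Answer: 154 37 37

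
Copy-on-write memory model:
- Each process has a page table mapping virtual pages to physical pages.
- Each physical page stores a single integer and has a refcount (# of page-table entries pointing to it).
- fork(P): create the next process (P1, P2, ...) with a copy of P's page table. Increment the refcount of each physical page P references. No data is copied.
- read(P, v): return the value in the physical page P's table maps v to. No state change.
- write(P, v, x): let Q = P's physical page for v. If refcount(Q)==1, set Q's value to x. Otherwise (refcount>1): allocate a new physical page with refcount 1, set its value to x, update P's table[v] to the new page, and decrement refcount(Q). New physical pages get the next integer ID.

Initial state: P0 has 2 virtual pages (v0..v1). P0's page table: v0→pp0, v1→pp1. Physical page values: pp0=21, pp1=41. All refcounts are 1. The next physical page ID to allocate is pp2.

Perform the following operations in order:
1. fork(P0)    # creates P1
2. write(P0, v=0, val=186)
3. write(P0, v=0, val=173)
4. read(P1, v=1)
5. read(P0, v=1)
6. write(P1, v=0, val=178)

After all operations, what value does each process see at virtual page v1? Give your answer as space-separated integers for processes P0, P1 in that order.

Answer: 41 41

Derivation:
Op 1: fork(P0) -> P1. 2 ppages; refcounts: pp0:2 pp1:2
Op 2: write(P0, v0, 186). refcount(pp0)=2>1 -> COPY to pp2. 3 ppages; refcounts: pp0:1 pp1:2 pp2:1
Op 3: write(P0, v0, 173). refcount(pp2)=1 -> write in place. 3 ppages; refcounts: pp0:1 pp1:2 pp2:1
Op 4: read(P1, v1) -> 41. No state change.
Op 5: read(P0, v1) -> 41. No state change.
Op 6: write(P1, v0, 178). refcount(pp0)=1 -> write in place. 3 ppages; refcounts: pp0:1 pp1:2 pp2:1
P0: v1 -> pp1 = 41
P1: v1 -> pp1 = 41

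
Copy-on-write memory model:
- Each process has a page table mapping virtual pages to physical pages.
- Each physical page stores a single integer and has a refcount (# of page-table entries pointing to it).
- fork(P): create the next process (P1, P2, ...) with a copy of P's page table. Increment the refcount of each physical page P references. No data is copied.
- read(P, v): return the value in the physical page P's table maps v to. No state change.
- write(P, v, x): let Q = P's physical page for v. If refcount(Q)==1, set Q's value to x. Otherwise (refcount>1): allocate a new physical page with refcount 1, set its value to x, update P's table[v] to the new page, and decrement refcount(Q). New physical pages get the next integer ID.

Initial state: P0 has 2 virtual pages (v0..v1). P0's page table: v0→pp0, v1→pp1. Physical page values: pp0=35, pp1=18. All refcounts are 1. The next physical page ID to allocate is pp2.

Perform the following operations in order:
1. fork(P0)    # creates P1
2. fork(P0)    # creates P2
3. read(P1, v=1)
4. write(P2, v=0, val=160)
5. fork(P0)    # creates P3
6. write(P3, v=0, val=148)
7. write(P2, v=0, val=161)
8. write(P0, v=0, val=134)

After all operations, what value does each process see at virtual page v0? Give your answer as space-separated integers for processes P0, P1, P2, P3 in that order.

Answer: 134 35 161 148

Derivation:
Op 1: fork(P0) -> P1. 2 ppages; refcounts: pp0:2 pp1:2
Op 2: fork(P0) -> P2. 2 ppages; refcounts: pp0:3 pp1:3
Op 3: read(P1, v1) -> 18. No state change.
Op 4: write(P2, v0, 160). refcount(pp0)=3>1 -> COPY to pp2. 3 ppages; refcounts: pp0:2 pp1:3 pp2:1
Op 5: fork(P0) -> P3. 3 ppages; refcounts: pp0:3 pp1:4 pp2:1
Op 6: write(P3, v0, 148). refcount(pp0)=3>1 -> COPY to pp3. 4 ppages; refcounts: pp0:2 pp1:4 pp2:1 pp3:1
Op 7: write(P2, v0, 161). refcount(pp2)=1 -> write in place. 4 ppages; refcounts: pp0:2 pp1:4 pp2:1 pp3:1
Op 8: write(P0, v0, 134). refcount(pp0)=2>1 -> COPY to pp4. 5 ppages; refcounts: pp0:1 pp1:4 pp2:1 pp3:1 pp4:1
P0: v0 -> pp4 = 134
P1: v0 -> pp0 = 35
P2: v0 -> pp2 = 161
P3: v0 -> pp3 = 148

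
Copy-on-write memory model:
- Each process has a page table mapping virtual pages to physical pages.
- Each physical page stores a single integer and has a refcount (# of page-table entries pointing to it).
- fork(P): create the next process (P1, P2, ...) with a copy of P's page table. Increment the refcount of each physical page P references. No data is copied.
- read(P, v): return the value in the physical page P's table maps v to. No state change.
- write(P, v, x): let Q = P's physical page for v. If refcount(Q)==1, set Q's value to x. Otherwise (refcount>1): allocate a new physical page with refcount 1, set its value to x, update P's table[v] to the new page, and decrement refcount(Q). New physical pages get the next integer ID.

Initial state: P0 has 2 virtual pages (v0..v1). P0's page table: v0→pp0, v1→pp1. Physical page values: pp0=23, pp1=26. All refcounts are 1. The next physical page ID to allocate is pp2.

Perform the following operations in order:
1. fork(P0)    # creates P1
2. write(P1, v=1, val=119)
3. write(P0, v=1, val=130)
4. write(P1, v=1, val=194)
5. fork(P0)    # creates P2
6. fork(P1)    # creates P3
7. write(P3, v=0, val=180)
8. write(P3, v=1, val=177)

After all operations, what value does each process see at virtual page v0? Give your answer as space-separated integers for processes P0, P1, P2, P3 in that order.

Answer: 23 23 23 180

Derivation:
Op 1: fork(P0) -> P1. 2 ppages; refcounts: pp0:2 pp1:2
Op 2: write(P1, v1, 119). refcount(pp1)=2>1 -> COPY to pp2. 3 ppages; refcounts: pp0:2 pp1:1 pp2:1
Op 3: write(P0, v1, 130). refcount(pp1)=1 -> write in place. 3 ppages; refcounts: pp0:2 pp1:1 pp2:1
Op 4: write(P1, v1, 194). refcount(pp2)=1 -> write in place. 3 ppages; refcounts: pp0:2 pp1:1 pp2:1
Op 5: fork(P0) -> P2. 3 ppages; refcounts: pp0:3 pp1:2 pp2:1
Op 6: fork(P1) -> P3. 3 ppages; refcounts: pp0:4 pp1:2 pp2:2
Op 7: write(P3, v0, 180). refcount(pp0)=4>1 -> COPY to pp3. 4 ppages; refcounts: pp0:3 pp1:2 pp2:2 pp3:1
Op 8: write(P3, v1, 177). refcount(pp2)=2>1 -> COPY to pp4. 5 ppages; refcounts: pp0:3 pp1:2 pp2:1 pp3:1 pp4:1
P0: v0 -> pp0 = 23
P1: v0 -> pp0 = 23
P2: v0 -> pp0 = 23
P3: v0 -> pp3 = 180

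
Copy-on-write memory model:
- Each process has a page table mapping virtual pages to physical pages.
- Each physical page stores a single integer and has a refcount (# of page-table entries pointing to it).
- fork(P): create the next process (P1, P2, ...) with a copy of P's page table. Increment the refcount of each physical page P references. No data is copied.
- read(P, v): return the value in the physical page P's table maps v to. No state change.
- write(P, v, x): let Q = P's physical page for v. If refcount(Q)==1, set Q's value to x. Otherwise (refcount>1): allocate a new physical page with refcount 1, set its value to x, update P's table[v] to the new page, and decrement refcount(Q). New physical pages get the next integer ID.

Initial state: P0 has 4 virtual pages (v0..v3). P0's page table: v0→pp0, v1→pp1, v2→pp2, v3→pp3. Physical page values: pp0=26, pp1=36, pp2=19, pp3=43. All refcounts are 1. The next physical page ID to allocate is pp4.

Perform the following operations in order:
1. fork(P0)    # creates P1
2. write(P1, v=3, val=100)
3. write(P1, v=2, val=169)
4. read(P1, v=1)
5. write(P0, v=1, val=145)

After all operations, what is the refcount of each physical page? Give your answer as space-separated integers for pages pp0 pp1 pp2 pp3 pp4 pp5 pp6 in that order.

Op 1: fork(P0) -> P1. 4 ppages; refcounts: pp0:2 pp1:2 pp2:2 pp3:2
Op 2: write(P1, v3, 100). refcount(pp3)=2>1 -> COPY to pp4. 5 ppages; refcounts: pp0:2 pp1:2 pp2:2 pp3:1 pp4:1
Op 3: write(P1, v2, 169). refcount(pp2)=2>1 -> COPY to pp5. 6 ppages; refcounts: pp0:2 pp1:2 pp2:1 pp3:1 pp4:1 pp5:1
Op 4: read(P1, v1) -> 36. No state change.
Op 5: write(P0, v1, 145). refcount(pp1)=2>1 -> COPY to pp6. 7 ppages; refcounts: pp0:2 pp1:1 pp2:1 pp3:1 pp4:1 pp5:1 pp6:1

Answer: 2 1 1 1 1 1 1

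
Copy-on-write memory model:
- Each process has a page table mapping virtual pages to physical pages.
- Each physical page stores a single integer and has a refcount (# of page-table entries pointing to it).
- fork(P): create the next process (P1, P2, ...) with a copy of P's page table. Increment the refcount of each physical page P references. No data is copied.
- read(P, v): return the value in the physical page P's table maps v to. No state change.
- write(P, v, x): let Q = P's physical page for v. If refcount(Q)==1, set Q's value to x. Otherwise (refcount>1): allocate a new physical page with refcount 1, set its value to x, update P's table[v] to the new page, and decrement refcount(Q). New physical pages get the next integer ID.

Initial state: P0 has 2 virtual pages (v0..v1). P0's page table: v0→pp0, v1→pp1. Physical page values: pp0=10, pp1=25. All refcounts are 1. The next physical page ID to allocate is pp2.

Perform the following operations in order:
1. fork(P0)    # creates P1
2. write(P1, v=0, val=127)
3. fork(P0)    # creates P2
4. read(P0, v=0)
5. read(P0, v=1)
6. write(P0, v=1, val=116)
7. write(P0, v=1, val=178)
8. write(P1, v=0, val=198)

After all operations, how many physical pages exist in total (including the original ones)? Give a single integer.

Op 1: fork(P0) -> P1. 2 ppages; refcounts: pp0:2 pp1:2
Op 2: write(P1, v0, 127). refcount(pp0)=2>1 -> COPY to pp2. 3 ppages; refcounts: pp0:1 pp1:2 pp2:1
Op 3: fork(P0) -> P2. 3 ppages; refcounts: pp0:2 pp1:3 pp2:1
Op 4: read(P0, v0) -> 10. No state change.
Op 5: read(P0, v1) -> 25. No state change.
Op 6: write(P0, v1, 116). refcount(pp1)=3>1 -> COPY to pp3. 4 ppages; refcounts: pp0:2 pp1:2 pp2:1 pp3:1
Op 7: write(P0, v1, 178). refcount(pp3)=1 -> write in place. 4 ppages; refcounts: pp0:2 pp1:2 pp2:1 pp3:1
Op 8: write(P1, v0, 198). refcount(pp2)=1 -> write in place. 4 ppages; refcounts: pp0:2 pp1:2 pp2:1 pp3:1

Answer: 4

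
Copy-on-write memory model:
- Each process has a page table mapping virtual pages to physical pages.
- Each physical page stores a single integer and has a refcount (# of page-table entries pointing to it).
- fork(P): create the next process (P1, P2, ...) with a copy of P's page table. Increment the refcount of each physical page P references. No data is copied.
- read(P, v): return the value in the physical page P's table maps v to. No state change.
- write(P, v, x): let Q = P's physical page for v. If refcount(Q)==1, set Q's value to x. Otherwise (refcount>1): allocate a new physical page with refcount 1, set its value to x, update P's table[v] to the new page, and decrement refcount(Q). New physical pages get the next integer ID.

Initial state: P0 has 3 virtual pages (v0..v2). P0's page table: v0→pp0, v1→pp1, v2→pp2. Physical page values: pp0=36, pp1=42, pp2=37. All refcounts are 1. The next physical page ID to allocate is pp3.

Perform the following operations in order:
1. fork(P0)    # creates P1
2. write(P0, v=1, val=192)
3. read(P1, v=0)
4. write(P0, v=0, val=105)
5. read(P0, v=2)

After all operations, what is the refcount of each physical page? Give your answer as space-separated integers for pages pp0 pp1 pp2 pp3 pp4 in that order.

Answer: 1 1 2 1 1

Derivation:
Op 1: fork(P0) -> P1. 3 ppages; refcounts: pp0:2 pp1:2 pp2:2
Op 2: write(P0, v1, 192). refcount(pp1)=2>1 -> COPY to pp3. 4 ppages; refcounts: pp0:2 pp1:1 pp2:2 pp3:1
Op 3: read(P1, v0) -> 36. No state change.
Op 4: write(P0, v0, 105). refcount(pp0)=2>1 -> COPY to pp4. 5 ppages; refcounts: pp0:1 pp1:1 pp2:2 pp3:1 pp4:1
Op 5: read(P0, v2) -> 37. No state change.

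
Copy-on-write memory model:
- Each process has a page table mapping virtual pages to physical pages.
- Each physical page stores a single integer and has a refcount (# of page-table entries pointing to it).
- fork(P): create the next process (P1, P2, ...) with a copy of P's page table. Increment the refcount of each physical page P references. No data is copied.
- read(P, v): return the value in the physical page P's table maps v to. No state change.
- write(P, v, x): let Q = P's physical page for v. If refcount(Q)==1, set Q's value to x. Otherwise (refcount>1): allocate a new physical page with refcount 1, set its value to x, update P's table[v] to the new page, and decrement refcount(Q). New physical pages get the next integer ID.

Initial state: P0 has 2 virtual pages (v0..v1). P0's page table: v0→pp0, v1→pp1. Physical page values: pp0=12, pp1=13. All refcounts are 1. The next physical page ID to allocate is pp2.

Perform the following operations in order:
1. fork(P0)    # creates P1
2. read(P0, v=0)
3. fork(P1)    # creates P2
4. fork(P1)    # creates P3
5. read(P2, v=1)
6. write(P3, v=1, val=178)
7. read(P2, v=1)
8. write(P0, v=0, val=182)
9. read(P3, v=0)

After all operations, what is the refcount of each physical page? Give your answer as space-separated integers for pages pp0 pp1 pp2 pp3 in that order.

Op 1: fork(P0) -> P1. 2 ppages; refcounts: pp0:2 pp1:2
Op 2: read(P0, v0) -> 12. No state change.
Op 3: fork(P1) -> P2. 2 ppages; refcounts: pp0:3 pp1:3
Op 4: fork(P1) -> P3. 2 ppages; refcounts: pp0:4 pp1:4
Op 5: read(P2, v1) -> 13. No state change.
Op 6: write(P3, v1, 178). refcount(pp1)=4>1 -> COPY to pp2. 3 ppages; refcounts: pp0:4 pp1:3 pp2:1
Op 7: read(P2, v1) -> 13. No state change.
Op 8: write(P0, v0, 182). refcount(pp0)=4>1 -> COPY to pp3. 4 ppages; refcounts: pp0:3 pp1:3 pp2:1 pp3:1
Op 9: read(P3, v0) -> 12. No state change.

Answer: 3 3 1 1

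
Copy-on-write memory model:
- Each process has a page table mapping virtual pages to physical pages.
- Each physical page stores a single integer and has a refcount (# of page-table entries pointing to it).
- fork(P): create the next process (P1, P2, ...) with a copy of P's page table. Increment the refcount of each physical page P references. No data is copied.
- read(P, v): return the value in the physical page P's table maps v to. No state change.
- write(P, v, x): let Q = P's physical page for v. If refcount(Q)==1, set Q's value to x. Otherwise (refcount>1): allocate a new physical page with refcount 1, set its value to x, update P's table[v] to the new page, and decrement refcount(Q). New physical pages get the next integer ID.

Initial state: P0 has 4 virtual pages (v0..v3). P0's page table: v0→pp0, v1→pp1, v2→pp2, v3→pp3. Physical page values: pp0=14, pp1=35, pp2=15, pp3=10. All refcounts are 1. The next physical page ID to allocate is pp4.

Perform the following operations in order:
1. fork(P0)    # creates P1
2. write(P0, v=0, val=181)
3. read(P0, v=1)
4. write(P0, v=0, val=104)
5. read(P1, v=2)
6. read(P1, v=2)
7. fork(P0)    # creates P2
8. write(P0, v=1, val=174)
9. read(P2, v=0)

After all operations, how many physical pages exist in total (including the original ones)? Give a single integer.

Answer: 6

Derivation:
Op 1: fork(P0) -> P1. 4 ppages; refcounts: pp0:2 pp1:2 pp2:2 pp3:2
Op 2: write(P0, v0, 181). refcount(pp0)=2>1 -> COPY to pp4. 5 ppages; refcounts: pp0:1 pp1:2 pp2:2 pp3:2 pp4:1
Op 3: read(P0, v1) -> 35. No state change.
Op 4: write(P0, v0, 104). refcount(pp4)=1 -> write in place. 5 ppages; refcounts: pp0:1 pp1:2 pp2:2 pp3:2 pp4:1
Op 5: read(P1, v2) -> 15. No state change.
Op 6: read(P1, v2) -> 15. No state change.
Op 7: fork(P0) -> P2. 5 ppages; refcounts: pp0:1 pp1:3 pp2:3 pp3:3 pp4:2
Op 8: write(P0, v1, 174). refcount(pp1)=3>1 -> COPY to pp5. 6 ppages; refcounts: pp0:1 pp1:2 pp2:3 pp3:3 pp4:2 pp5:1
Op 9: read(P2, v0) -> 104. No state change.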